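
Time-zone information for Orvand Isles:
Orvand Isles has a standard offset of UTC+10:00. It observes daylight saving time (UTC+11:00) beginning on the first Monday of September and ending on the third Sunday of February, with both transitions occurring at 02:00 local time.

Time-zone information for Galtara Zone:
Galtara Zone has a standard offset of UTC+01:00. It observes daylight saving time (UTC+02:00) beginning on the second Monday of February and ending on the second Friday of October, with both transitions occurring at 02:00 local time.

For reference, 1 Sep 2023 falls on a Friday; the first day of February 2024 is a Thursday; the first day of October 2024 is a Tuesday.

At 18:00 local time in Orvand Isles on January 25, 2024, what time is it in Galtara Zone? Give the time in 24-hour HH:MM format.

08:00

1 September 2023 is a Friday, so the first Monday is September 4.
1 February 2024 is a Thursday, so the first Sunday is February 4 and the third is February 18.
January 25, 2024 falls between 4 September 2023 and 18 February 2024, so daylight saving is in effect and Orvand Isles is at UTC+11:00.
18:00 Orvand Isles − 11h = 07:00 UTC.
1 February 2024 is a Thursday, so the first Monday is February 5 and the second is February 12.
1 October 2024 is a Tuesday, so the first Friday is October 4 and the second is October 11.
At the standard offset (UTC+01:00), 07:00 UTC + 1h = 08:00 Galtara Zone standard time.
The standard-time date in Galtara Zone, January 25, 2024, is outside the daylight-saving period (12 February – 11 October), so Galtara Zone is on standard time, UTC+01:00.
07:00 UTC + 1h = 08:00 Galtara Zone.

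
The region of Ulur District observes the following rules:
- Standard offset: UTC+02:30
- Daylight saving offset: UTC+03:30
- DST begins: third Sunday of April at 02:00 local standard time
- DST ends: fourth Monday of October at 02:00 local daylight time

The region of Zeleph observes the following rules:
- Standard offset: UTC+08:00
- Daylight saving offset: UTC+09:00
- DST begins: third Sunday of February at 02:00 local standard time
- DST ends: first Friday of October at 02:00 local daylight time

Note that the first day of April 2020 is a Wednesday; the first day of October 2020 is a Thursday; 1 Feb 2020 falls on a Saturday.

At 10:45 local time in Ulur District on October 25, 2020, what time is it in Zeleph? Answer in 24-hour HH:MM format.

15:15

1 April 2020 is a Wednesday, so the first Sunday is April 5 and the third is April 19.
1 October 2020 is a Thursday, so the first Monday is October 5 and the fourth is October 26.
October 25, 2020 falls between 19 April and 26 October, so daylight saving is in effect and Ulur District is at UTC+03:30.
10:45 Ulur District − 3h30m = 07:15 UTC.
1 February 2020 is a Saturday, so the first Sunday is February 2 and the third is February 16.
1 October 2020 is a Thursday, so the first Friday is October 2.
At the standard offset (UTC+08:00), 07:15 UTC + 8h = 15:15 Zeleph standard time.
The standard-time date in Zeleph, October 25, 2020, does not fall between 16 February and 2 October, so daylight saving is not in effect and Zeleph is at UTC+08:00.
07:15 UTC + 8h = 15:15 Zeleph.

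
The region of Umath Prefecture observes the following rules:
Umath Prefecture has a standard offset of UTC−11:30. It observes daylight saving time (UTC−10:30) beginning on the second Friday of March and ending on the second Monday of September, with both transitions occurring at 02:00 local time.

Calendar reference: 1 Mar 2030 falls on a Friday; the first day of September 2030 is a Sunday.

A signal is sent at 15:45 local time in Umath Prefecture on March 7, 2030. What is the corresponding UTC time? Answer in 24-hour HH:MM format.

1 March 2030 is a Friday, so the first Friday is March 1 and the second is March 8.
1 September 2030 is a Sunday, so the first Monday is September 2 and the second is September 9.
Daylight saving runs 8 March – 9 September; March 7, 2030 is outside that window, so Umath Prefecture is on standard time at UTC−11:30.
15:45 local + 11h30m = 03:15 UTC (rolling into the next day, 8 March 2030).

03:15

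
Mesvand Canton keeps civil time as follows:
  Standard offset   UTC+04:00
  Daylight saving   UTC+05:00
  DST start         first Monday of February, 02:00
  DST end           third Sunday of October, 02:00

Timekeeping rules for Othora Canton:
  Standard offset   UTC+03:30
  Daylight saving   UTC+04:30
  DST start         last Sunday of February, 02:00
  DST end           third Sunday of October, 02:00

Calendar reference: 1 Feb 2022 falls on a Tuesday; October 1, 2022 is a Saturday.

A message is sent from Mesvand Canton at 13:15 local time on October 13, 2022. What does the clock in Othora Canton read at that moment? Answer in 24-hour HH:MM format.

12:45

1 February 2022 is a Tuesday, so the first Monday is February 7.
1 October 2022 is a Saturday, so the first Sunday is October 2 and the third is October 16.
October 13, 2022 falls between 7 February and 16 October, so daylight saving is in effect and Mesvand Canton is at UTC+05:00.
13:15 Mesvand Canton − 5h = 08:15 UTC.
1 February 2022 is a Tuesday, so Sundays fall on 6, 13, 20, 27; the last is February 27.
1 October 2022 is a Saturday, so the first Sunday is October 2 and the third is October 16.
At the standard offset (UTC+03:30), 08:15 UTC + 3h30m = 11:45 Othora Canton standard time.
The standard-time date in Othora Canton, October 13, 2022, falls between 27 February and 16 October, so daylight saving is in effect and Othora Canton is at UTC+04:30.
08:15 UTC + 4h30m = 12:45 Othora Canton.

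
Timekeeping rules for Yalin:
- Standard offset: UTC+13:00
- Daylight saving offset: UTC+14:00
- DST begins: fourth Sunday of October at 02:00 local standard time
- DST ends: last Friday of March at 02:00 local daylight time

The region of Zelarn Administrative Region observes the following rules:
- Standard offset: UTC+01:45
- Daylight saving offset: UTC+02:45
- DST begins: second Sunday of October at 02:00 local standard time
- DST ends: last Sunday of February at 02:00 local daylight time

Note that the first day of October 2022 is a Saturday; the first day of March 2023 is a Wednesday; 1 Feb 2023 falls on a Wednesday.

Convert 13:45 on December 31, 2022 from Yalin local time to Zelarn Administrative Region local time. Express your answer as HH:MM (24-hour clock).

02:30

1 October 2022 is a Saturday, so the first Sunday is October 2 and the fourth is October 23.
1 March 2023 is a Wednesday, so Fridays fall on 3, 10, 17, 24, 31; the last is March 31.
December 31, 2022 lies within the daylight-saving period (23 October 2022 – 31 March 2023), so Yalin is on daylight time, UTC+14:00.
13:45 Yalin − 14h = 23:45 UTC (rolling into the previous day, 30 December 2022).
1 October 2022 is a Saturday, so the first Sunday is October 2 and the second is October 9.
1 February 2023 is a Wednesday, so Sundays fall on 5, 12, 19, 26; the last is February 26.
At the standard offset (UTC+01:45), 23:45 UTC + 1h45m = 01:30 Zelarn Administrative Region standard time (rolling into the next day, 31 December 2022).
The standard-time date in Zelarn Administrative Region, December 31, 2022, lies within the daylight-saving period (9 October 2022 – 26 February 2023), so Zelarn Administrative Region is on daylight time, UTC+02:45.
23:45 UTC + 2h45m = 02:30 Zelarn Administrative Region (rolling into the next day, 31 December 2022).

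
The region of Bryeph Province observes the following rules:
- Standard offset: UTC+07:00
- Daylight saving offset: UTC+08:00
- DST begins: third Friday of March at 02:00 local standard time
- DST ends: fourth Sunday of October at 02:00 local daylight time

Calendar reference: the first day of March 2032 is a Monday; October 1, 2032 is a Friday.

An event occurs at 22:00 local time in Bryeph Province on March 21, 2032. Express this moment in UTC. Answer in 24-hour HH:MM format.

1 March 2032 is a Monday, so the first Friday is March 5 and the third is March 19.
1 October 2032 is a Friday, so the first Sunday is October 3 and the fourth is October 24.
Daylight saving runs 19 March – 24 October; March 21, 2032 is inside that window, so Bryeph Province is at UTC+08:00.
22:00 local − 8h = 14:00 UTC.

14:00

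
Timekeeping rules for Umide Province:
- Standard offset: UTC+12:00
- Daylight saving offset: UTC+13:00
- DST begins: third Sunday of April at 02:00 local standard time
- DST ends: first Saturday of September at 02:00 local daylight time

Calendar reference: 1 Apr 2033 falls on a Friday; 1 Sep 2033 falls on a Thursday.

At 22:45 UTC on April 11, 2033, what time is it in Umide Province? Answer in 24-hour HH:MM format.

1 April 2033 is a Friday, so the first Sunday is April 3 and the third is April 17.
1 September 2033 is a Thursday, so the first Saturday is September 3.
At the standard offset (UTC+12:00), 22:45 UTC + 12h = 10:45 Umide Province standard time (rolling into the next day, 12 April 2033).
The standard-time date in Umide Province, April 12, 2033, does not fall between 17 April and 3 September, so daylight saving is not in effect and Umide Province is at UTC+12:00.
22:45 UTC + 12h = 10:45 local (rolling into the next day, 12 April 2033).

10:45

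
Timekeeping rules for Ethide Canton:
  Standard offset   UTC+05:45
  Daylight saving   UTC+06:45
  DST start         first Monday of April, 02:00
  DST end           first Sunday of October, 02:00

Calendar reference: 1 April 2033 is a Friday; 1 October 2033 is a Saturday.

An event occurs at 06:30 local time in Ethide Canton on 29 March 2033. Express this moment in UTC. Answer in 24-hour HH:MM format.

00:45

1 April 2033 is a Friday, so the first Monday is April 4.
1 October 2033 is a Saturday, so the first Sunday is October 2.
29 March 2033 does not fall between 4 April and 2 October, so daylight saving is not in effect and Ethide Canton is at UTC+05:45.
06:30 local − 5h45m = 00:45 UTC.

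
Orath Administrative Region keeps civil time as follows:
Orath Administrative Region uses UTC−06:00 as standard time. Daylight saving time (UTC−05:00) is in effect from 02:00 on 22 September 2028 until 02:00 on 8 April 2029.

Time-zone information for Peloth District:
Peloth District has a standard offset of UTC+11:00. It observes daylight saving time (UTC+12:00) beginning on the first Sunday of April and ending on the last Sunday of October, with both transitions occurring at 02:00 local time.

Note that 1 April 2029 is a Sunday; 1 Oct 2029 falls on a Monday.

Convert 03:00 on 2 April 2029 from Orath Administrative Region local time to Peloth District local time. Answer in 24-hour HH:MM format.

2 April 2029 falls between 22 September 2028 and 8 April 2029, so daylight saving is in effect and Orath Administrative Region is at UTC−05:00.
03:00 Orath Administrative Region + 5h = 08:00 UTC.
1 April 2029 is a Sunday, so the first Sunday is April 1.
1 October 2029 is a Monday, so Sundays fall on 7, 14, 21, 28; the last is October 28.
At the standard offset (UTC+11:00), 08:00 UTC + 11h = 19:00 Peloth District standard time.
The standard-time date in Peloth District, 2 April 2029, falls between 1 April and 28 October, so daylight saving is in effect and Peloth District is at UTC+12:00.
08:00 UTC + 12h = 20:00 Peloth District.

20:00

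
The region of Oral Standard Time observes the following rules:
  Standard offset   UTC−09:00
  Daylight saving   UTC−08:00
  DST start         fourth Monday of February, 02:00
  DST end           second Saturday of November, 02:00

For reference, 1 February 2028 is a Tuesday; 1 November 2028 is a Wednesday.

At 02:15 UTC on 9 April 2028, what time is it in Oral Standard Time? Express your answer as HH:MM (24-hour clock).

18:15

1 February 2028 is a Tuesday, so the first Monday is February 7 and the fourth is February 28.
1 November 2028 is a Wednesday, so the first Saturday is November 4 and the second is November 11.
At the standard offset (UTC−09:00), 02:15 UTC − 9h = 17:15 Oral Standard Time standard time (rolling into the previous day, 8 April 2028).
Daylight saving runs 28 February – 11 November; the standard-time date in Oral Standard Time, 8 April 2028, is inside that window, so Oral Standard Time is at UTC−08:00.
02:15 UTC − 8h = 18:15 local (rolling into the previous day, 8 April 2028).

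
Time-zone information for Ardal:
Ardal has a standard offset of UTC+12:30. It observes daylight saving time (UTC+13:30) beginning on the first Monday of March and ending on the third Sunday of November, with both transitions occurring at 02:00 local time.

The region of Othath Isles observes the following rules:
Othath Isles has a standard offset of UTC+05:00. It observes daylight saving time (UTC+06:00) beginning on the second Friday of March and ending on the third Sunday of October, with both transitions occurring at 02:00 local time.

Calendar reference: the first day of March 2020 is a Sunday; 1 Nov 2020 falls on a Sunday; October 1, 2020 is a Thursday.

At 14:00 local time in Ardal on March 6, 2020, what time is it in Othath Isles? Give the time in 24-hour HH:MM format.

05:30

1 March 2020 is a Sunday, so the first Monday is March 2.
1 November 2020 is a Sunday, so the first Sunday is November 1 and the third is November 15.
Daylight saving runs 2 March – 15 November; March 6, 2020 is inside that window, so Ardal is at UTC+13:30.
14:00 Ardal − 13h30m = 00:30 UTC.
1 March 2020 is a Sunday, so the first Friday is March 6 and the second is March 13.
1 October 2020 is a Thursday, so the first Sunday is October 4 and the third is October 18.
At the standard offset (UTC+05:00), 00:30 UTC + 5h = 05:30 Othath Isles standard time.
Daylight saving runs 13 March – 18 October; the standard-time date in Othath Isles, March 6, 2020, is outside that window, so Othath Isles is on standard time at UTC+05:00.
00:30 UTC + 5h = 05:30 Othath Isles.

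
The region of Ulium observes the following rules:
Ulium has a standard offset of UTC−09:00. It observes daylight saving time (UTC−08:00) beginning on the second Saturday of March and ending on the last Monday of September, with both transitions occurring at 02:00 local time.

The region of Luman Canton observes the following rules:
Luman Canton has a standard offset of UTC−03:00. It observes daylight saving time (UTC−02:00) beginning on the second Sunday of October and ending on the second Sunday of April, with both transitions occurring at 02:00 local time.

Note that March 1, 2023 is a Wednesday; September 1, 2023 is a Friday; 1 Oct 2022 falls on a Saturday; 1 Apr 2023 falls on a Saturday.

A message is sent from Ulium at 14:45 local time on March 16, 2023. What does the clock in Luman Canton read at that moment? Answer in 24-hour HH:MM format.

20:45

1 March 2023 is a Wednesday, so the first Saturday is March 4 and the second is March 11.
1 September 2023 is a Friday, so Mondays fall on 4, 11, 18, 25; the last is September 25.
March 16, 2023 falls between 11 March and 25 September, so daylight saving is in effect and Ulium is at UTC−08:00.
14:45 Ulium + 8h = 22:45 UTC.
1 October 2022 is a Saturday, so the first Sunday is October 2 and the second is October 9.
1 April 2023 is a Saturday, so the first Sunday is April 2 and the second is April 9.
At the standard offset (UTC−03:00), 22:45 UTC − 3h = 19:45 Luman Canton standard time.
The standard-time date in Luman Canton, March 16, 2023, lies within the daylight-saving period (9 October 2022 – 9 April 2023), so Luman Canton is on daylight time, UTC−02:00.
22:45 UTC − 2h = 20:45 Luman Canton.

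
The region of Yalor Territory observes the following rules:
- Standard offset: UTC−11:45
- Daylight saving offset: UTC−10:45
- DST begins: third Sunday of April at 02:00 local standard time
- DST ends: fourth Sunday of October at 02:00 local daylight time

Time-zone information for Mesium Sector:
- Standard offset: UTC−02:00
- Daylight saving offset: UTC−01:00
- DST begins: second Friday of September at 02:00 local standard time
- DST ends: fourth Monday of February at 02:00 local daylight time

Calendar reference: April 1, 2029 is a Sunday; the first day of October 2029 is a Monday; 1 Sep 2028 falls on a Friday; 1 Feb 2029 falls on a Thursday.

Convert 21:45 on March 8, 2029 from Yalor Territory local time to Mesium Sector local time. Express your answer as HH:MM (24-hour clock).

1 April 2029 is a Sunday, so the first Sunday is April 1 and the third is April 15.
1 October 2029 is a Monday, so the first Sunday is October 7 and the fourth is October 28.
March 8, 2029 does not fall between 15 April and 28 October, so daylight saving is not in effect and Yalor Territory is at UTC−11:45.
21:45 Yalor Territory + 11h45m = 09:30 UTC (rolling into the next day, 9 March 2029).
1 September 2028 is a Friday, so the first Friday is September 1 and the second is September 8.
1 February 2029 is a Thursday, so the first Monday is February 5 and the fourth is February 26.
At the standard offset (UTC−02:00), 09:30 UTC − 2h = 07:30 Mesium Sector standard time.
Daylight saving runs 8 September 2028 – 26 February 2029; the standard-time date in Mesium Sector, March 9, 2029, is outside that window, so Mesium Sector is on standard time at UTC−02:00.
09:30 UTC − 2h = 07:30 Mesium Sector.

07:30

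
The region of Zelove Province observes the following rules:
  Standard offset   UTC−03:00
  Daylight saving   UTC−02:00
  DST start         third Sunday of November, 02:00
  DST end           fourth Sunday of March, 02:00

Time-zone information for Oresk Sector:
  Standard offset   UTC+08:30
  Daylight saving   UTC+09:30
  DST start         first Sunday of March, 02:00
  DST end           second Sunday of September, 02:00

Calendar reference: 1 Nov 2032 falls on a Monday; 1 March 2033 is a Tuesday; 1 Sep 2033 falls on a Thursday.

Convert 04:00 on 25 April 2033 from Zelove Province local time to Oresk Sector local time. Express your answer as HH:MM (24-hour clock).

16:30

1 November 2032 is a Monday, so the first Sunday is November 7 and the third is November 21.
1 March 2033 is a Tuesday, so the first Sunday is March 6 and the fourth is March 27.
25 April 2033 does not fall between 21 November 2032 and 27 March 2033, so daylight saving is not in effect and Zelove Province is at UTC−03:00.
04:00 Zelove Province + 3h = 07:00 UTC.
1 March 2033 is a Tuesday, so the first Sunday is March 6.
1 September 2033 is a Thursday, so the first Sunday is September 4 and the second is September 11.
At the standard offset (UTC+08:30), 07:00 UTC + 8h30m = 15:30 Oresk Sector standard time.
The standard-time date in Oresk Sector, 25 April 2033, lies within the daylight-saving period (6 March – 11 September), so Oresk Sector is on daylight time, UTC+09:30.
07:00 UTC + 9h30m = 16:30 Oresk Sector.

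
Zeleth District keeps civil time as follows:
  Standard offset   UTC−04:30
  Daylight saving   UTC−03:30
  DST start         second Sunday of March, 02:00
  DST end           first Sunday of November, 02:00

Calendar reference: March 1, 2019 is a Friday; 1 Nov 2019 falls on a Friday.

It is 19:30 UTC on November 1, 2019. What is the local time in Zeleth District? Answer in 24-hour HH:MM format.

16:00

1 March 2019 is a Friday, so the first Sunday is March 3 and the second is March 10.
1 November 2019 is a Friday, so the first Sunday is November 3.
At the standard offset (UTC−04:30), 19:30 UTC − 4h30m = 15:00 Zeleth District standard time.
The standard-time date in Zeleth District, November 1, 2019, falls between 10 March and 3 November, so daylight saving is in effect and Zeleth District is at UTC−03:30.
19:30 UTC − 3h30m = 16:00 local.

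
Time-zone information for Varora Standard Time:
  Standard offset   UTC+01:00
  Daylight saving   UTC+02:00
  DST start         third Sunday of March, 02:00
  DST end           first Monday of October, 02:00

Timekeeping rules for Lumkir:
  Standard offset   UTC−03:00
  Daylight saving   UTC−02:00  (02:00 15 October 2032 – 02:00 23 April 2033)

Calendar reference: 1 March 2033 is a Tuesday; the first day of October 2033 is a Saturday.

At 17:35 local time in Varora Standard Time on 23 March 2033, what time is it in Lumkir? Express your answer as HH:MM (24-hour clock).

1 March 2033 is a Tuesday, so the first Sunday is March 6 and the third is March 20.
1 October 2033 is a Saturday, so the first Monday is October 3.
23 March 2033 lies within the daylight-saving period (20 March – 3 October), so Varora Standard Time is on daylight time, UTC+02:00.
17:35 Varora Standard Time − 2h = 15:35 UTC.
At the standard offset (UTC−03:00), 15:35 UTC − 3h = 12:35 Lumkir standard time.
Daylight saving runs 15 October 2032 – 23 April 2033; the standard-time date in Lumkir, 23 March 2033, is inside that window, so Lumkir is at UTC−02:00.
15:35 UTC − 2h = 13:35 Lumkir.

13:35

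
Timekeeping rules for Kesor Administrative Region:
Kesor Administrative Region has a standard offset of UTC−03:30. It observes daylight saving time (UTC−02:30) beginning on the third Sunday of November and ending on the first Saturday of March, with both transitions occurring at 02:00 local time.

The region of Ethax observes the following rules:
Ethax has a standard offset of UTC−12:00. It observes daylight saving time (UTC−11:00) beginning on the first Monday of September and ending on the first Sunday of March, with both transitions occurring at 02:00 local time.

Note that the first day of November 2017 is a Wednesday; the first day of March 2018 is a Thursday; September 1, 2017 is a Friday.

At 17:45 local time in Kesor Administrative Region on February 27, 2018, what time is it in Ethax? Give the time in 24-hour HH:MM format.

1 November 2017 is a Wednesday, so the first Sunday is November 5 and the third is November 19.
1 March 2018 is a Thursday, so the first Saturday is March 3.
February 27, 2018 lies within the daylight-saving period (19 November 2017 – 3 March 2018), so Kesor Administrative Region is on daylight time, UTC−02:30.
17:45 Kesor Administrative Region + 2h30m = 20:15 UTC.
1 September 2017 is a Friday, so the first Monday is September 4.
1 March 2018 is a Thursday, so the first Sunday is March 4.
At the standard offset (UTC−12:00), 20:15 UTC − 12h = 08:15 Ethax standard time.
The standard-time date in Ethax, February 27, 2018, lies within the daylight-saving period (4 September 2017 – 4 March 2018), so Ethax is on daylight time, UTC−11:00.
20:15 UTC − 11h = 09:15 Ethax.

09:15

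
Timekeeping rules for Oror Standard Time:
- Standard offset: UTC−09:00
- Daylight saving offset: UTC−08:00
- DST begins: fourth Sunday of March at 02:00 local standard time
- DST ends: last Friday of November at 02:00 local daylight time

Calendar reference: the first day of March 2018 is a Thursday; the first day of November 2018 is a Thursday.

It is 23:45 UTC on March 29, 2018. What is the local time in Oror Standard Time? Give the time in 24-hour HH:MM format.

1 March 2018 is a Thursday, so the first Sunday is March 4 and the fourth is March 25.
1 November 2018 is a Thursday, so Fridays fall on 2, 9, 16, 23, 30; the last is November 30.
At the standard offset (UTC−09:00), 23:45 UTC − 9h = 14:45 Oror Standard Time standard time.
The standard-time date in Oror Standard Time, March 29, 2018, lies within the daylight-saving period (25 March – 30 November), so Oror Standard Time is on daylight time, UTC−08:00.
23:45 UTC − 8h = 15:45 local.

15:45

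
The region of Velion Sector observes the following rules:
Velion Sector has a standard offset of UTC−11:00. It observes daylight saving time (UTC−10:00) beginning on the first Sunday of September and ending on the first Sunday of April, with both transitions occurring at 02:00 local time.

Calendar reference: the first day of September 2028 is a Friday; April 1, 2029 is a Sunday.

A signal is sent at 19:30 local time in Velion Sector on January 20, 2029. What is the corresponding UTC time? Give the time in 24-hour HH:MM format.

05:30

1 September 2028 is a Friday, so the first Sunday is September 3.
1 April 2029 is a Sunday, so the first Sunday is April 1.
Daylight saving runs 3 September 2028 – 1 April 2029; January 20, 2029 is inside that window, so Velion Sector is at UTC−10:00.
19:30 local + 10h = 05:30 UTC (rolling into the next day, 21 January 2029).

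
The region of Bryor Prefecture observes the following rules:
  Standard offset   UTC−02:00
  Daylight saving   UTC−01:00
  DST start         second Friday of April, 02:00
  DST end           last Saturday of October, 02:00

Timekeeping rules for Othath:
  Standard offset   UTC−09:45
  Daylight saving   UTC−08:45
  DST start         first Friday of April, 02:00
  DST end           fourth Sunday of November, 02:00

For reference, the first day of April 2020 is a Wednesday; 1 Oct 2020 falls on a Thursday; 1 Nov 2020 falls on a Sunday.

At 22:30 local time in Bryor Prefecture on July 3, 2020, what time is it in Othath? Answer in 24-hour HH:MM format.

1 April 2020 is a Wednesday, so the first Friday is April 3 and the second is April 10.
1 October 2020 is a Thursday, so Saturdays fall on 3, 10, 17, 24, 31; the last is October 31.
July 3, 2020 falls between 10 April and 31 October, so daylight saving is in effect and Bryor Prefecture is at UTC−01:00.
22:30 Bryor Prefecture + 1h = 23:30 UTC.
1 April 2020 is a Wednesday, so the first Friday is April 3.
1 November 2020 is a Sunday, so the first Sunday is November 1 and the fourth is November 22.
At the standard offset (UTC−09:45), 23:30 UTC − 9h45m = 13:45 Othath standard time.
The standard-time date in Othath, July 3, 2020, lies within the daylight-saving period (3 April – 22 November), so Othath is on daylight time, UTC−08:45.
23:30 UTC − 8h45m = 14:45 Othath.

14:45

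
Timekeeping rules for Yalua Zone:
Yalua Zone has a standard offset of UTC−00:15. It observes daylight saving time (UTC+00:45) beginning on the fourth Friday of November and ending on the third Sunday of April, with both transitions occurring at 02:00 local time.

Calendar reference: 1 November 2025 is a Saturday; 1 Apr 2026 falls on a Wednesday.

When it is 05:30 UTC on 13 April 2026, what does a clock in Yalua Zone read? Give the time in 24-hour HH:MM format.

06:15

1 November 2025 is a Saturday, so the first Friday is November 7 and the fourth is November 28.
1 April 2026 is a Wednesday, so the first Sunday is April 5 and the third is April 19.
At the standard offset (UTC−00:15), 05:30 UTC − 0h15m = 05:15 Yalua Zone standard time.
The standard-time date in Yalua Zone, 13 April 2026, falls between 28 November 2025 and 19 April 2026, so daylight saving is in effect and Yalua Zone is at UTC+00:45.
05:30 UTC + 0h45m = 06:15 local.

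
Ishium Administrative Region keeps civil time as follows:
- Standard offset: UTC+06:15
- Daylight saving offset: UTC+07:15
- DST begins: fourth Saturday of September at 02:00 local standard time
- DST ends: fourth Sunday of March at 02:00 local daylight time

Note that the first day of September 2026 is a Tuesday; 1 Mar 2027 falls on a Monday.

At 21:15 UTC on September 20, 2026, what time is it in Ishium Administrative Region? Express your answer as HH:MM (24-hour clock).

1 September 2026 is a Tuesday, so the first Saturday is September 5 and the fourth is September 26.
1 March 2027 is a Monday, so the first Sunday is March 7 and the fourth is March 28.
At the standard offset (UTC+06:15), 21:15 UTC + 6h15m = 03:30 Ishium Administrative Region standard time (rolling into the next day, 21 September 2026).
The standard-time date in Ishium Administrative Region, September 21, 2026, does not fall between 26 September 2026 and 28 March 2027, so daylight saving is not in effect and Ishium Administrative Region is at UTC+06:15.
21:15 UTC + 6h15m = 03:30 local (rolling into the next day, 21 September 2026).

03:30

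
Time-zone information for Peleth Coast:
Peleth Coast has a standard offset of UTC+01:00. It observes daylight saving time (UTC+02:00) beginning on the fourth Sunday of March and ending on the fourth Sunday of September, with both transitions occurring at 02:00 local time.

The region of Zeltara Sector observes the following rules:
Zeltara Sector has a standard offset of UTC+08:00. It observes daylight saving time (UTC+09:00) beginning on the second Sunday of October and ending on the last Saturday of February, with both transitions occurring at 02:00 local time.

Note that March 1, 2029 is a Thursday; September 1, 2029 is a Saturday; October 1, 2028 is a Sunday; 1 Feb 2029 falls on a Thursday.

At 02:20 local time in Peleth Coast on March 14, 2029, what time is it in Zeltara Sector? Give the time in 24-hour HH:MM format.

09:20

1 March 2029 is a Thursday, so the first Sunday is March 4 and the fourth is March 25.
1 September 2029 is a Saturday, so the first Sunday is September 2 and the fourth is September 23.
March 14, 2029 is outside the daylight-saving period (25 March – 23 September), so Peleth Coast is on standard time, UTC+01:00.
02:20 Peleth Coast − 1h = 01:20 UTC.
1 October 2028 is a Sunday, so the first Sunday is October 1 and the second is October 8.
1 February 2029 is a Thursday, so Saturdays fall on 3, 10, 17, 24; the last is February 24.
At the standard offset (UTC+08:00), 01:20 UTC + 8h = 09:20 Zeltara Sector standard time.
The standard-time date in Zeltara Sector, March 14, 2029, does not fall between 8 October 2028 and 24 February 2029, so daylight saving is not in effect and Zeltara Sector is at UTC+08:00.
01:20 UTC + 8h = 09:20 Zeltara Sector.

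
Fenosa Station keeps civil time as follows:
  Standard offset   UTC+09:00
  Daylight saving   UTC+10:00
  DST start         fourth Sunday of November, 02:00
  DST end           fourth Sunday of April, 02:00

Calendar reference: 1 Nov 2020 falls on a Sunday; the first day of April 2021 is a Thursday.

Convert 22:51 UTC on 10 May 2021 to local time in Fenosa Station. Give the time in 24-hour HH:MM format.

07:51

1 November 2020 is a Sunday, so the first Sunday is November 1 and the fourth is November 22.
1 April 2021 is a Thursday, so the first Sunday is April 4 and the fourth is April 25.
At the standard offset (UTC+09:00), 22:51 UTC + 9h = 07:51 Fenosa Station standard time (rolling into the next day, 11 May 2021).
The standard-time date in Fenosa Station, 11 May 2021, is outside the daylight-saving period (22 November 2020 – 25 April 2021), so Fenosa Station is on standard time, UTC+09:00.
22:51 UTC + 9h = 07:51 local (rolling into the next day, 11 May 2021).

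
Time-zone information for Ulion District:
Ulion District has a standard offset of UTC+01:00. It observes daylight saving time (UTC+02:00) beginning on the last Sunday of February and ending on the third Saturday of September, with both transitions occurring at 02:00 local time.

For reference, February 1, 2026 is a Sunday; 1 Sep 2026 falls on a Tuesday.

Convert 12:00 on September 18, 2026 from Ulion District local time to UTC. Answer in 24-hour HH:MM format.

10:00

1 February 2026 is a Sunday, so Sundays fall on 1, 8, 15, 22; the last is February 22.
1 September 2026 is a Tuesday, so the first Saturday is September 5 and the third is September 19.
September 18, 2026 falls between 22 February and 19 September, so daylight saving is in effect and Ulion District is at UTC+02:00.
12:00 local − 2h = 10:00 UTC.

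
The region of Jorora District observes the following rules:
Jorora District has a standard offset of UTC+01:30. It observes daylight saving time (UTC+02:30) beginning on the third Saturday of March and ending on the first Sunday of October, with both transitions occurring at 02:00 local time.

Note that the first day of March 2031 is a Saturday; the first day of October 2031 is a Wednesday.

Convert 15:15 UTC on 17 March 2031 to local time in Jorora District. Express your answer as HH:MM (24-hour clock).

17:45

1 March 2031 is a Saturday, so the first Saturday is March 1 and the third is March 15.
1 October 2031 is a Wednesday, so the first Sunday is October 5.
At the standard offset (UTC+01:30), 15:15 UTC + 1h30m = 16:45 Jorora District standard time.
Daylight saving runs 15 March – 5 October; the standard-time date in Jorora District, 17 March 2031, is inside that window, so Jorora District is at UTC+02:30.
15:15 UTC + 2h30m = 17:45 local.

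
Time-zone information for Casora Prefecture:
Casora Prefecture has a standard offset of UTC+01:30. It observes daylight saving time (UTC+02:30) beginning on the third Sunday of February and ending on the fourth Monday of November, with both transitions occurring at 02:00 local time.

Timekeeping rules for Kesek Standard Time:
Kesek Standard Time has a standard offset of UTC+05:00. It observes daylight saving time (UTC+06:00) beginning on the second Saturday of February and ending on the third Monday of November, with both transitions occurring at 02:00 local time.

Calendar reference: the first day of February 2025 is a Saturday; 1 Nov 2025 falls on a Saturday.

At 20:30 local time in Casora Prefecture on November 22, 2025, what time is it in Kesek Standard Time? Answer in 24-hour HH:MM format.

1 February 2025 is a Saturday, so the first Sunday is February 2 and the third is February 16.
1 November 2025 is a Saturday, so the first Monday is November 3 and the fourth is November 24.
November 22, 2025 lies within the daylight-saving period (16 February – 24 November), so Casora Prefecture is on daylight time, UTC+02:30.
20:30 Casora Prefecture − 2h30m = 18:00 UTC.
1 February 2025 is a Saturday, so the first Saturday is February 1 and the second is February 8.
1 November 2025 is a Saturday, so the first Monday is November 3 and the third is November 17.
At the standard offset (UTC+05:00), 18:00 UTC + 5h = 23:00 Kesek Standard Time standard time.
Daylight saving runs 8 February – 17 November; the standard-time date in Kesek Standard Time, November 22, 2025, is outside that window, so Kesek Standard Time is on standard time at UTC+05:00.
18:00 UTC + 5h = 23:00 Kesek Standard Time.

23:00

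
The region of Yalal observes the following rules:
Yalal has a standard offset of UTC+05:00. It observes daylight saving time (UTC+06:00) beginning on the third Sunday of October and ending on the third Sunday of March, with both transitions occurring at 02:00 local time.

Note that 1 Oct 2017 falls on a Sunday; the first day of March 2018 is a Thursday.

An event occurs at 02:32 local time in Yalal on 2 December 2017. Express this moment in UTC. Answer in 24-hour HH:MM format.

1 October 2017 is a Sunday, so the first Sunday is October 1 and the third is October 15.
1 March 2018 is a Thursday, so the first Sunday is March 4 and the third is March 18.
2 December 2017 falls between 15 October 2017 and 18 March 2018, so daylight saving is in effect and Yalal is at UTC+06:00.
02:32 local − 6h = 20:32 UTC (rolling into the previous day, 1 December 2017).

20:32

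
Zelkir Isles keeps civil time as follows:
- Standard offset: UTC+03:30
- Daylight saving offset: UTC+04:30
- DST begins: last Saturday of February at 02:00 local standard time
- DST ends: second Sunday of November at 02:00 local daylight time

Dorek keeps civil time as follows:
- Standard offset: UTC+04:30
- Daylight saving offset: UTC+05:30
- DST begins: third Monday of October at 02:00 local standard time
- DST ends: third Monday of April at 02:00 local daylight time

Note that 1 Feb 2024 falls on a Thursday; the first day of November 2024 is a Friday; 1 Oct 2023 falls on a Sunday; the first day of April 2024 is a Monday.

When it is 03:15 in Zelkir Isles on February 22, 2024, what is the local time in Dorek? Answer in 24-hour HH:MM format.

05:15

1 February 2024 is a Thursday, so Saturdays fall on 3, 10, 17, 24; the last is February 24.
1 November 2024 is a Friday, so the first Sunday is November 3 and the second is November 10.
Daylight saving runs 24 February – 10 November; February 22, 2024 is outside that window, so Zelkir Isles is on standard time at UTC+03:30.
03:15 Zelkir Isles − 3h30m = 23:45 UTC (rolling into the previous day, 21 February 2024).
1 October 2023 is a Sunday, so the first Monday is October 2 and the third is October 16.
1 April 2024 is a Monday, so the first Monday is April 1 and the third is April 15.
At the standard offset (UTC+04:30), 23:45 UTC + 4h30m = 04:15 Dorek standard time (rolling into the next day, 22 February 2024).
Daylight saving runs 16 October 2023 – 15 April 2024; the standard-time date in Dorek, February 22, 2024, is inside that window, so Dorek is at UTC+05:30.
23:45 UTC + 5h30m = 05:15 Dorek (rolling into the next day, 22 February 2024).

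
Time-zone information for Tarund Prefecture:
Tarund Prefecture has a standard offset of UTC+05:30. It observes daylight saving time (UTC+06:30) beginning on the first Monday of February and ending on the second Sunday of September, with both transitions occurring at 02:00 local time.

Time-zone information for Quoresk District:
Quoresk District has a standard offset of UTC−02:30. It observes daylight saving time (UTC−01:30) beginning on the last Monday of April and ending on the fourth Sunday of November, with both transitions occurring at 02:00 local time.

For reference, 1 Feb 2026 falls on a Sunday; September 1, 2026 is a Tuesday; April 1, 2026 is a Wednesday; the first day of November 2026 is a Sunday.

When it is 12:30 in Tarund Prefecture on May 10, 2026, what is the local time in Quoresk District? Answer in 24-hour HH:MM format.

04:30

1 February 2026 is a Sunday, so the first Monday is February 2.
1 September 2026 is a Tuesday, so the first Sunday is September 6 and the second is September 13.
Daylight saving runs 2 February – 13 September; May 10, 2026 is inside that window, so Tarund Prefecture is at UTC+06:30.
12:30 Tarund Prefecture − 6h30m = 06:00 UTC.
1 April 2026 is a Wednesday, so Mondays fall on 6, 13, 20, 27; the last is April 27.
1 November 2026 is a Sunday, so the first Sunday is November 1 and the fourth is November 22.
At the standard offset (UTC−02:30), 06:00 UTC − 2h30m = 03:30 Quoresk District standard time.
Daylight saving runs 27 April – 22 November; the standard-time date in Quoresk District, May 10, 2026, is inside that window, so Quoresk District is at UTC−01:30.
06:00 UTC − 1h30m = 04:30 Quoresk District.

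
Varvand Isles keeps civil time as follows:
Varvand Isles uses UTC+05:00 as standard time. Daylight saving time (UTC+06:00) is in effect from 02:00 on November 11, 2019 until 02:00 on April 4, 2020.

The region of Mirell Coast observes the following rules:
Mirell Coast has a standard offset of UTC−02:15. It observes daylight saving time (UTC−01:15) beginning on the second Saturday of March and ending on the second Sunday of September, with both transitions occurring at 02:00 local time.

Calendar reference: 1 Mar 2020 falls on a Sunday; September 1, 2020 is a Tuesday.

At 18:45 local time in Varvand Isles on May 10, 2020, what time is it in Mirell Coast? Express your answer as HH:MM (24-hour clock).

May 10, 2020 is outside the daylight-saving period (11 November 2019 – 4 April 2020), so Varvand Isles is on standard time, UTC+05:00.
18:45 Varvand Isles − 5h = 13:45 UTC.
1 March 2020 is a Sunday, so the first Saturday is March 7 and the second is March 14.
1 September 2020 is a Tuesday, so the first Sunday is September 6 and the second is September 13.
At the standard offset (UTC−02:15), 13:45 UTC − 2h15m = 11:30 Mirell Coast standard time.
The standard-time date in Mirell Coast, May 10, 2020, falls between 14 March and 13 September, so daylight saving is in effect and Mirell Coast is at UTC−01:15.
13:45 UTC − 1h15m = 12:30 Mirell Coast.

12:30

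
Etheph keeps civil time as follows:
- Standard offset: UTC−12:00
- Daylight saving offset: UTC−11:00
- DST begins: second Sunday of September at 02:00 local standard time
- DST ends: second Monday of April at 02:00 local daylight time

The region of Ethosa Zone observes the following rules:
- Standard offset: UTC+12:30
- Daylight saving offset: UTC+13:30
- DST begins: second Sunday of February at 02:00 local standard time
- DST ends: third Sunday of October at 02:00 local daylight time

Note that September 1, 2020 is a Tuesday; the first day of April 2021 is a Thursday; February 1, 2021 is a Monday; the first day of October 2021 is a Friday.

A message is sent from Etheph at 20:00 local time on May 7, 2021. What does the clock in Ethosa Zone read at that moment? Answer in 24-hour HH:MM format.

21:30

1 September 2020 is a Tuesday, so the first Sunday is September 6 and the second is September 13.
1 April 2021 is a Thursday, so the first Monday is April 5 and the second is April 12.
Daylight saving runs 13 September 2020 – 12 April 2021; May 7, 2021 is outside that window, so Etheph is on standard time at UTC−12:00.
20:00 Etheph + 12h = 08:00 UTC (rolling into the next day, 8 May 2021).
1 February 2021 is a Monday, so the first Sunday is February 7 and the second is February 14.
1 October 2021 is a Friday, so the first Sunday is October 3 and the third is October 17.
At the standard offset (UTC+12:30), 08:00 UTC + 12h30m = 20:30 Ethosa Zone standard time.
The standard-time date in Ethosa Zone, May 8, 2021, falls between 14 February and 17 October, so daylight saving is in effect and Ethosa Zone is at UTC+13:30.
08:00 UTC + 13h30m = 21:30 Ethosa Zone.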